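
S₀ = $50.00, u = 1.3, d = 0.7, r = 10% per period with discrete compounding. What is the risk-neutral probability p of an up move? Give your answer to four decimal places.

p = 0.6667

Risk-neutral probability p = (1 + 0.1 − 0.7)/(1.3 − 0.7) = 0.4000/0.6000 = 0.6667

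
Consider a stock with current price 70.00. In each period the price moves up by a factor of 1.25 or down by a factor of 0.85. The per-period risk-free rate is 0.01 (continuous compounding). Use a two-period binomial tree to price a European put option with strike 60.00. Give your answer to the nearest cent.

3.32

Risk-neutral probability p = (e^0.01 − 0.85)/(1.25 − 0.85) = 0.1601/0.4000 = 0.4001
Terminal stock prices: S_uu = 109.4, S_ud = 74.38, S_dd = 50.57
Terminal payoffs (K − S): max(-49.38, 0) = 0, max(-14.38, 0) = 0, max(9.425, 0) = 9.425
Node u (S = 87.5): V_u = e^(−0.01)·[0.4001·0.0000 + 0.5999·0.0000] = 0.0000
Node d (S = 59.5): V_d = e^(−0.01)·[0.4001·0.0000 + 0.5999·9.4250] = 5.5976
Node 0 (S = 70): V_0 = e^(−0.01)·[0.4001·0.0000 + 0.5999·5.5976] = 3.3244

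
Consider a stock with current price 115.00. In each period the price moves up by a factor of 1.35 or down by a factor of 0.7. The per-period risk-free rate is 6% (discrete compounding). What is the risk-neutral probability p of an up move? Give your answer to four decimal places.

Risk-neutral probability p = (1 + 0.06 − 0.7)/(1.35 − 0.7) = 0.3600/0.6500 = 0.5538

p = 0.5538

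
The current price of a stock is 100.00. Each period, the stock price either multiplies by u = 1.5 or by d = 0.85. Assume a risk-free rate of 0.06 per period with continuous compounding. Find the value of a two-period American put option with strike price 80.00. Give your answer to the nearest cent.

3.12

Risk-neutral probability p = (e^0.06 − 0.85)/(1.5 − 0.85) = 0.2118/0.6500 = 0.3259
Terminal stock prices: S_uu = 225, S_ud = 127.5, S_dd = 72.25
Terminal payoffs (K − S): max(-145, 0) = 0, max(-47.5, 0) = 0, max(7.75, 0) = 7.75
Node u (S = 150): continuation = e^(−0.06)·[0.3259·0.0000 + 0.6741·0.0000] = 0.0000; exercise value = 0.0000 ≤ continuation, so V_u = 0.0000
Node d (S = 85): continuation = e^(−0.06)·[0.3259·0.0000 + 0.6741·7.7500] = 4.9200; exercise value = 0.0000 ≤ continuation, so V_d = 4.9200
Node 0 (S = 100): continuation = e^(−0.06)·[0.3259·0.0000 + 0.6741·4.9200] = 3.1234; exercise value = 0.0000 ≤ continuation, so V_0 = 3.1234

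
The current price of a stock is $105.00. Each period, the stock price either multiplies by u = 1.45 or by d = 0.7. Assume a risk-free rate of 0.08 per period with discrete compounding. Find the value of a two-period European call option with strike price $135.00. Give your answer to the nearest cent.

$18.88

Risk-neutral probability p = (1 + 0.08 − 0.7)/(1.45 − 0.7) = 0.3800/0.7500 = 0.5067
Terminal stock prices: S_uu = 220.8, S_ud = 106.6, S_dd = 51.45
Terminal payoffs (S − K): max(85.76, 0) = 85.76, max(-28.43, 0) = 0, max(-83.55, 0) = 0
Node u (S = 152.2): V_u = 1/1.08·[0.5067·85.7625 + 0.4933·0.0000] = 40.2343
Node d (S = 73.5): V_d = 1/1.08·[0.5067·0.0000 + 0.4933·0.0000] = 0.0000
Node 0 (S = 105): V_0 = 1/1.08·[0.5067·40.2343 + 0.4933·0.0000] = 18.8753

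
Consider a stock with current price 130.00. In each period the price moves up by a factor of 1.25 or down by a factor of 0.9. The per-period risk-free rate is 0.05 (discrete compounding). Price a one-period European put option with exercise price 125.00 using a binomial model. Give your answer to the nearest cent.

4.35

Risk-neutral probability p = (1 + 0.05 − 0.9)/(1.25 − 0.9) = 0.1500/0.3500 = 0.4286
Terminal stock prices: S_u = 162.5, S_d = 117
Terminal payoffs (K − S): max(-37.5, 0) = 0, max(8, 0) = 8
Node 0 (S = 130): V_0 = 1/1.05·[0.4286·0.0000 + 0.5714·8.0000] = 4.3537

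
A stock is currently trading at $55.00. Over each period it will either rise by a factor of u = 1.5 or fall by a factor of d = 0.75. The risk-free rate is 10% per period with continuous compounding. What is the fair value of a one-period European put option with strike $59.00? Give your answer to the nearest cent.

$8.46

Risk-neutral probability p = (e^0.1 − 0.75)/(1.5 − 0.75) = 0.3552/0.7500 = 0.4736
Terminal stock prices: S_u = 82.5, S_d = 41.25
Terminal payoffs (K − S): max(-23.5, 0) = 0, max(17.75, 0) = 17.75
Node 0 (S = 55): V_0 = e^(−0.1)·[0.4736·0.0000 + 0.5264·17.7500] = 8.4551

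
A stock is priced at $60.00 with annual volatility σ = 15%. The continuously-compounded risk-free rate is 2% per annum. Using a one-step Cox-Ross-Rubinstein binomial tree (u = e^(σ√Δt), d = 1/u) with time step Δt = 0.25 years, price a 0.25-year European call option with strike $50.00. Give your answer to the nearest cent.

CRR parameters: u = e^(σ√Δt) = e^(0.15·√0.25) = 1.0779, d = 1/u = 0.9277
Per-period rate: rΔt = 0.02·0.25 = 0.005, so R = e^0.005 = 1.0050
Risk-neutral probability p = (e^0.005 − 0.9277)/(1.0779 − 0.9277) = 0.0773/0.1501 = 0.5146
Terminal stock prices: S_u = 64.67, S_d = 55.66
Terminal payoffs (S − K): max(14.67, 0) = 14.67, max(5.665, 0) = 5.665
Node 0 (S = 60): V_0 = e^(−0.005)·[0.5146·14.6730 + 0.4854·5.6646] = 10.2494

$10.25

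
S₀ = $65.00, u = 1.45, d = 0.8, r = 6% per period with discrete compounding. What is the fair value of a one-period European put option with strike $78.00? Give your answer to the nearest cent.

$14.72

Risk-neutral probability p = (1 + 0.06 − 0.8)/(1.45 − 0.8) = 0.2600/0.6500 = 0.4000
Terminal stock prices: S_u = 94.25, S_d = 52
Terminal payoffs (K − S): max(-16.25, 0) = 0, max(26, 0) = 26
Node 0 (S = 65): V_0 = 1/1.06·[0.4000·0.0000 + 0.6000·26.0000] = 14.7170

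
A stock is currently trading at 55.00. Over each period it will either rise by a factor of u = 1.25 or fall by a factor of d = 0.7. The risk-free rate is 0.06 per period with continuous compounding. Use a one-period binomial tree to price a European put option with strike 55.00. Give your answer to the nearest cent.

Risk-neutral probability p = (e^0.06 − 0.7)/(1.25 − 0.7) = 0.3618/0.5500 = 0.6579
Terminal stock prices: S_u = 68.75, S_d = 38.5
Terminal payoffs (K − S): max(-13.75, 0) = 0, max(16.5, 0) = 16.5
Node 0 (S = 55): V_0 = e^(−0.06)·[0.6579·0.0000 + 0.3421·16.5000] = 5.3162

5.32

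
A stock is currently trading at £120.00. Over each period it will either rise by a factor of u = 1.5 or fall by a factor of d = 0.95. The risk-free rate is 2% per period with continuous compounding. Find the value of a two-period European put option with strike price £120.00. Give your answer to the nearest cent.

£8.55

Risk-neutral probability p = (e^0.02 − 0.95)/(1.5 − 0.95) = 0.0702/0.5500 = 0.1276
Terminal stock prices: S_uu = 270, S_ud = 171, S_dd = 108.3
Terminal payoffs (K − S): max(-150, 0) = 0, max(-51, 0) = 0, max(11.7, 0) = 11.7
Node u (S = 180): V_u = e^(−0.02)·[0.1276·0.0000 + 0.8724·0.0000] = 0.0000
Node d (S = 114): V_d = e^(−0.02)·[0.1276·0.0000 + 0.8724·11.7000] = 10.0045
Node 0 (S = 120): V_0 = e^(−0.02)·[0.1276·0.0000 + 0.8724·10.0045] = 8.5547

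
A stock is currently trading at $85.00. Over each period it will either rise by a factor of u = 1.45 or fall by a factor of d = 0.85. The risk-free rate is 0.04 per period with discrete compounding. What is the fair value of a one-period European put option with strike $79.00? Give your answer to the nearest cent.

Risk-neutral probability p = (1 + 0.04 − 0.85)/(1.45 − 0.85) = 0.1900/0.6000 = 0.3167
Terminal stock prices: S_u = 123.2, S_d = 72.25
Terminal payoffs (K − S): max(-44.25, 0) = 0, max(6.75, 0) = 6.75
Node 0 (S = 85): V_0 = 1/1.04·[0.3167·0.0000 + 0.6833·6.7500] = 4.4351

$4.44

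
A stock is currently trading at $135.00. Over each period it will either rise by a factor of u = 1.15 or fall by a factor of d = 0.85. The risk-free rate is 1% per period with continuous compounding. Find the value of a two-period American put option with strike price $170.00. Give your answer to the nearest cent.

$35.00

Risk-neutral probability p = (e^0.01 − 0.85)/(1.15 − 0.85) = 0.1601/0.3000 = 0.5335
Terminal stock prices: S_uu = 178.5, S_ud = 132, S_dd = 97.54
Terminal payoffs (K − S): max(-8.537, 0) = 0, max(38.04, 0) = 38.04, max(72.46, 0) = 72.46
Node u (S = 155.2): continuation = e^(−0.01)·[0.5335·0.0000 + 0.4665·38.0375] = 17.5679; exercise value = 14.7500 ≤ continuation, so V_u = 17.5679
Node d (S = 114.8): continuation = e^(−0.01)·[0.5335·38.0375 + 0.4665·72.4625] = 53.5585; exercise value = 55.2500 > continuation, so V_d = 55.2500 (exercise)
Node 0 (S = 135): continuation = e^(−0.01)·[0.5335·17.5679 + 0.4665·55.2500] = 34.7969; exercise value = 35.0000 > continuation, so V_0 = 35.0000 (exercise)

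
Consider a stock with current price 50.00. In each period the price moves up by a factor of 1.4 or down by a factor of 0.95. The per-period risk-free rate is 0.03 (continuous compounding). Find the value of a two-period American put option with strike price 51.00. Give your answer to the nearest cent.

Risk-neutral probability p = (e^0.03 − 0.95)/(1.4 − 0.95) = 0.0805/0.4500 = 0.1788
Terminal stock prices: S_uu = 98, S_ud = 66.5, S_dd = 45.12
Terminal payoffs (K − S): max(-47, 0) = 0, max(-15.5, 0) = 0, max(5.875, 0) = 5.875
Node u (S = 70): continuation = e^(−0.03)·[0.1788·0.0000 + 0.8212·0.0000] = 0.0000; exercise value = 0.0000 ≤ continuation, so V_u = 0.0000
Node d (S = 47.5): continuation = e^(−0.03)·[0.1788·0.0000 + 0.8212·5.8750] = 4.6820; exercise value = 3.5000 ≤ continuation, so V_d = 4.6820
Node 0 (S = 50): continuation = e^(−0.03)·[0.1788·0.0000 + 0.8212·4.6820] = 3.7313; exercise value = 1.0000 ≤ continuation, so V_0 = 3.7313

3.73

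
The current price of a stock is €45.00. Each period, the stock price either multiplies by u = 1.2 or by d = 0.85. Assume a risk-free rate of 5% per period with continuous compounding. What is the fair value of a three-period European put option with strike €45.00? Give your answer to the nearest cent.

€2.75

Risk-neutral probability p = (e^0.05 − 0.85)/(1.2 − 0.85) = 0.2013/0.3500 = 0.5751
Terminal stock prices: S_uuu = 77.76, S_uud = 55.08, S_udd = 39.01, S_ddd = 27.64
Terminal payoffs (K − S): max(-32.76, 0) = 0, max(-10.08, 0) = 0, max(5.985, 0) = 5.985, max(17.36, 0) = 17.36
Node uu (S = 64.8): V_uu = e^(−0.05)·[0.5751·0.0000 + 0.4249·0.0000] = 0.0000
Node ud (S = 45.9): V_ud = e^(−0.05)·[0.5751·0.0000 + 0.4249·5.9850] = 2.4192
Node dd (S = 32.51): V_dd = e^(−0.05)·[0.5751·5.9850 + 0.4249·17.3644] = 10.2928
Node u (S = 54): V_u = e^(−0.05)·[0.5751·0.0000 + 0.4249·2.4192] = 0.9779
Node d (S = 38.25): V_d = e^(−0.05)·[0.5751·2.4192 + 0.4249·10.2928] = 5.4839
Node 0 (S = 45): V_0 = e^(−0.05)·[0.5751·0.9779 + 0.4249·5.4839] = 2.7516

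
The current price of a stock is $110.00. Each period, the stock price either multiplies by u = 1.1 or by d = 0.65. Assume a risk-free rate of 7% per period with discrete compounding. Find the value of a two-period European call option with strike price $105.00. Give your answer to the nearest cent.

Risk-neutral probability p = (1 + 0.07 − 0.65)/(1.1 − 0.65) = 0.4200/0.4500 = 0.9333
Terminal stock prices: S_uu = 133.1, S_ud = 78.65, S_dd = 46.48
Terminal payoffs (S − K): max(28.1, 0) = 28.1, max(-26.35, 0) = 0, max(-58.52, 0) = 0
Node u (S = 121): V_u = 1/1.07·[0.9333·28.1000 + 0.0667·0.0000] = 24.5109
Node d (S = 71.5): V_d = 1/1.07·[0.9333·0.0000 + 0.0667·0.0000] = 0.0000
Node 0 (S = 110): V_0 = 1/1.07·[0.9333·24.5109 + 0.0667·0.0000] = 21.3802

$21.38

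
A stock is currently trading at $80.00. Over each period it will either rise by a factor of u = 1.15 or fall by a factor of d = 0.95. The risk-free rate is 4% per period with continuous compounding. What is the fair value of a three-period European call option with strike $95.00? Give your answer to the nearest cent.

$3.86

Risk-neutral probability p = (e^0.04 − 0.95)/(1.15 − 0.95) = 0.0908/0.2000 = 0.4541
Terminal stock prices: S_uuu = 121.7, S_uud = 100.5, S_udd = 83.03, S_ddd = 68.59
Terminal payoffs (S − K): max(26.67, 0) = 26.67, max(5.51, 0) = 5.51, max(-11.97, 0) = 0, max(-26.41, 0) = 0
Node uu (S = 105.8): V_uu = e^(−0.04)·[0.4541·26.6700 + 0.5459·5.5100] = 14.5250
Node ud (S = 87.4): V_ud = e^(−0.04)·[0.4541·5.5100 + 0.5459·0.0000] = 2.4037
Node dd (S = 72.2): V_dd = e^(−0.04)·[0.4541·0.0000 + 0.5459·0.0000] = 0.0000
Node u (S = 92): V_u = e^(−0.04)·[0.4541·14.5250 + 0.5459·2.4037] = 7.5974
Node d (S = 76): V_d = e^(−0.04)·[0.4541·2.4037 + 0.5459·0.0000] = 1.0486
Node 0 (S = 80): V_0 = e^(−0.04)·[0.4541·7.5974 + 0.5459·1.0486] = 3.8644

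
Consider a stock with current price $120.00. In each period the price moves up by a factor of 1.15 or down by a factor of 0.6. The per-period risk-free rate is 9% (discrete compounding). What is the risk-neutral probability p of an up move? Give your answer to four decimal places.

Risk-neutral probability p = (1 + 0.09 − 0.6)/(1.15 − 0.6) = 0.4900/0.5500 = 0.8909

p = 0.8909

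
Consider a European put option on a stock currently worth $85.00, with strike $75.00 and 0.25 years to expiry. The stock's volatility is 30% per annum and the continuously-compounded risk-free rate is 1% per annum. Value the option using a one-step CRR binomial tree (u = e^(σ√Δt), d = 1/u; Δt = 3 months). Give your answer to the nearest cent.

CRR parameters: u = e^(σ√Δt) = e^(0.3·√0.25) = 1.1618, d = 1/u = 0.8607
Per-period rate: rΔt = 0.01·0.25 = 0.0025, so R = e^0.0025 = 1.0025
Risk-neutral probability p = (e^0.0025 − 0.8607)/(1.1618 − 0.8607) = 0.1418/0.3011 = 0.4709
Terminal stock prices: S_u = 98.76, S_d = 73.16
Terminal payoffs (K − S): max(-23.76, 0) = 0, max(1.84, 0) = 1.84
Node 0 (S = 85): V_0 = e^(−0.0025)·[0.4709·0.0000 + 0.5291·1.8398] = 0.9711

$0.97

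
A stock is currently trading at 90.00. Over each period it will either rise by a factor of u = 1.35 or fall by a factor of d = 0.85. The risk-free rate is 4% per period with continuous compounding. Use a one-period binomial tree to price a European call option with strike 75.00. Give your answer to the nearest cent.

Risk-neutral probability p = (e^0.04 − 0.85)/(1.35 − 0.85) = 0.1908/0.5000 = 0.3816
Terminal stock prices: S_u = 121.5, S_d = 76.5
Terminal payoffs (S − K): max(46.5, 0) = 46.5, max(1.5, 0) = 1.5
Node 0 (S = 90): V_0 = e^(−0.04)·[0.3816·46.5000 + 0.6184·1.5000] = 17.9408

17.94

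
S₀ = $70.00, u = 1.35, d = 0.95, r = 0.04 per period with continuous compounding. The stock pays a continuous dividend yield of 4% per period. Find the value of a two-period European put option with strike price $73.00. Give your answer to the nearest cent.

Per-period risk-free factor R = e^0.04 = 1.0408; dividend-adjusted growth = e^(0.04−0.04) = 1.0000.
Risk-neutral probability p = (1.0000 − 0.95)/(1.35 − 0.95) = 0.0500/0.4000 = 0.1250
Terminal stock prices: S_uu = 127.6, S_ud = 89.77, S_dd = 63.17
Terminal payoffs (K − S): max(-54.58, 0) = 0, max(-16.77, 0) = 0, max(9.825, 0) = 9.825
Node u (S = 94.5): V_u = e^(−0.04)·[0.1250·0.0000 + 0.8750·0.0000] = 0.0000
Node d (S = 66.5): V_d = e^(−0.04)·[0.1250·0.0000 + 0.8750·9.8250] = 8.2598
Node 0 (S = 70): V_0 = e^(−0.04)·[0.1250·0.0000 + 0.8750·8.2598] = 6.9439

$6.94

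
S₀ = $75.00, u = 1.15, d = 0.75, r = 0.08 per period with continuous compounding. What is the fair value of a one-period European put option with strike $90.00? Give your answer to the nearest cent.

$8.08

Risk-neutral probability p = (e^0.08 − 0.75)/(1.15 − 0.75) = 0.3333/0.4000 = 0.8332
Terminal stock prices: S_u = 86.25, S_d = 56.25
Terminal payoffs (K − S): max(3.75, 0) = 3.75, max(33.75, 0) = 33.75
Node 0 (S = 75): V_0 = e^(−0.08)·[0.8332·3.7500 + 0.1668·33.7500] = 8.0805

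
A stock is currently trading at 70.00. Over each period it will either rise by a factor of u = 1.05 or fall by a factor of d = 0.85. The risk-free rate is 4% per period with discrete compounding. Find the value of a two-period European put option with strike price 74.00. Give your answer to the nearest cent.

Risk-neutral probability p = (1 + 0.04 − 0.85)/(1.05 − 0.85) = 0.1900/0.2000 = 0.9500
Terminal stock prices: S_uu = 77.17, S_ud = 62.48, S_dd = 50.57
Terminal payoffs (K − S): max(-3.175, 0) = 0, max(11.52, 0) = 11.52, max(23.43, 0) = 23.43
Node u (S = 73.5): V_u = 1/1.04·[0.9500·0.0000 + 0.0500·11.5250] = 0.5541
Node d (S = 59.5): V_d = 1/1.04·[0.9500·11.5250 + 0.0500·23.4250] = 11.6538
Node 0 (S = 70): V_0 = 1/1.04·[0.9500·0.5541 + 0.0500·11.6538] = 1.0664

1.07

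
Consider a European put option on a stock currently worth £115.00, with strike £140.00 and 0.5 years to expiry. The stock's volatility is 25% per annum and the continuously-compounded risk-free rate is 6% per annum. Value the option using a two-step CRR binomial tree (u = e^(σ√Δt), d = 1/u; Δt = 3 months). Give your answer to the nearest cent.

£22.94

CRR parameters: u = e^(σ√Δt) = e^(0.25·√0.25) = 1.1331, d = 1/u = 0.8825
Per-period rate: rΔt = 0.06·0.25 = 0.015, so R = e^0.015 = 1.0151
Risk-neutral probability p = (e^0.015 − 0.8825)/(1.1331 − 0.8825) = 0.1326/0.2507 = 0.5291
Terminal stock prices: S_uu = 147.7, S_ud = 115, S_dd = 89.56
Terminal payoffs (K − S): max(-7.663, 0) = 0, max(25, 0) = 25, max(50.44, 0) = 50.44
Node u (S = 130.3): V_u = e^(−0.015)·[0.5291·0.0000 + 0.4709·25.0000] = 11.5976
Node d (S = 101.5): V_d = e^(−0.015)·[0.5291·25.0000 + 0.4709·50.4379] = 36.4285
Node 0 (S = 115): V_0 = e^(−0.015)·[0.5291·11.5976 + 0.4709·36.4285] = 22.9441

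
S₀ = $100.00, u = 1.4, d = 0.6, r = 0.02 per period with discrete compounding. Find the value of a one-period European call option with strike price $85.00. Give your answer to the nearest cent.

$28.31

Risk-neutral probability p = (1 + 0.02 − 0.6)/(1.4 − 0.6) = 0.4200/0.8000 = 0.5250
Terminal stock prices: S_u = 140, S_d = 60
Terminal payoffs (S − K): max(55, 0) = 55, max(-25, 0) = 0
Node 0 (S = 100): V_0 = 1/1.02·[0.5250·55.0000 + 0.4750·0.0000] = 28.3088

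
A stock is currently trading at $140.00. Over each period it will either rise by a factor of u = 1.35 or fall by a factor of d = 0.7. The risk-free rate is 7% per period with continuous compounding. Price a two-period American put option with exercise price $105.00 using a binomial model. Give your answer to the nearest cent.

Risk-neutral probability p = (e^0.07 − 0.7)/(1.35 − 0.7) = 0.3725/0.6500 = 0.5731
Terminal stock prices: S_uu = 255.2, S_ud = 132.3, S_dd = 68.6
Terminal payoffs (K − S): max(-150.2, 0) = 0, max(-27.3, 0) = 0, max(36.4, 0) = 36.4
Node u (S = 189): continuation = e^(−0.07)·[0.5731·0.0000 + 0.4269·0.0000] = 0.0000; exercise value = 0.0000 ≤ continuation, so V_u = 0.0000
Node d (S = 98): continuation = e^(−0.07)·[0.5731·0.0000 + 0.4269·36.4000] = 14.4890; exercise value = 7.0000 ≤ continuation, so V_d = 14.4890
Node 0 (S = 140): continuation = e^(−0.07)·[0.5731·0.0000 + 0.4269·14.4890] = 5.7673; exercise value = 0.0000 ≤ continuation, so V_0 = 5.7673

$5.77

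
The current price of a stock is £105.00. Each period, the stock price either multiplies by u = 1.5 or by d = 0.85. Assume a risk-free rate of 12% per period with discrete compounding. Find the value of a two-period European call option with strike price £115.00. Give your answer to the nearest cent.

Risk-neutral probability p = (1 + 0.12 − 0.85)/(1.5 − 0.85) = 0.2700/0.6500 = 0.4154
Terminal stock prices: S_uu = 236.2, S_ud = 133.9, S_dd = 75.86
Terminal payoffs (S − K): max(121.2, 0) = 121.2, max(18.88, 0) = 18.88, max(-39.14, 0) = 0
Node u (S = 157.5): V_u = 1/1.12·[0.4154·121.2500 + 0.5846·18.8750] = 54.8214
Node d (S = 89.25): V_d = 1/1.12·[0.4154·18.8750 + 0.5846·0.0000] = 7.0003
Node 0 (S = 105): V_0 = 1/1.12·[0.4154·54.8214 + 0.5846·7.0003] = 23.9861

£23.99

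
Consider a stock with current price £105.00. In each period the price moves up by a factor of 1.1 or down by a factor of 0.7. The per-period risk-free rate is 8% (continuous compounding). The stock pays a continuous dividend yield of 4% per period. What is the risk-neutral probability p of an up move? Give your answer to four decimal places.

Per-period risk-free factor R = e^0.08 = 1.0833; dividend-adjusted growth = e^(0.08−0.04) = 1.0408.
Risk-neutral probability p = (1.0408 − 0.7)/(1.1 − 0.7) = 0.3408/0.4000 = 0.8520

p = 0.8520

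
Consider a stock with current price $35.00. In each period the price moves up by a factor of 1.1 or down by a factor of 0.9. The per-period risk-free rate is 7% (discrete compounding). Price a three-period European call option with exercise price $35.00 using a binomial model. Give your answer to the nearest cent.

$6.63

Risk-neutral probability p = (1 + 0.07 − 0.9)/(1.1 − 0.9) = 0.1700/0.2000 = 0.8500
Terminal stock prices: S_uuu = 46.59, S_uud = 38.12, S_udd = 31.19, S_ddd = 25.52
Terminal payoffs (S − K): max(11.59, 0) = 11.59, max(3.115, 0) = 3.115, max(-3.815, 0) = 0, max(-9.485, 0) = 0
Node uu (S = 42.35): V_uu = 1/1.07·[0.8500·11.5850 + 0.1500·3.1150] = 9.6397
Node ud (S = 34.65): V_ud = 1/1.07·[0.8500·3.1150 + 0.1500·0.0000] = 2.4745
Node dd (S = 28.35): V_dd = 1/1.07·[0.8500·0.0000 + 0.1500·0.0000] = 0.0000
Node u (S = 38.5): V_u = 1/1.07·[0.8500·9.6397 + 0.1500·2.4745] = 8.0046
Node d (S = 31.5): V_d = 1/1.07·[0.8500·2.4745 + 0.1500·0.0000] = 1.9658
Node 0 (S = 35): V_0 = 1/1.07·[0.8500·8.0046 + 0.1500·1.9658] = 6.6344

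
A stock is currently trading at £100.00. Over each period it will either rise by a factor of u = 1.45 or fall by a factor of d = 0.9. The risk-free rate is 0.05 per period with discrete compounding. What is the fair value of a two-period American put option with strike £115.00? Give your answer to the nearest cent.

Risk-neutral probability p = (1 + 0.05 − 0.9)/(1.45 − 0.9) = 0.1500/0.5500 = 0.2727
Terminal stock prices: S_uu = 210.2, S_ud = 130.5, S_dd = 81
Terminal payoffs (K − S): max(-95.25, 0) = 0, max(-15.5, 0) = 0, max(34, 0) = 34
Node u (S = 145): continuation = 1/1.05·[0.2727·0.0000 + 0.7273·0.0000] = 0.0000; exercise value = 0.0000 ≤ continuation, so V_u = 0.0000
Node d (S = 90): continuation = 1/1.05·[0.2727·0.0000 + 0.7273·34.0000] = 23.5498; exercise value = 25.0000 > continuation, so V_d = 25.0000 (exercise)
Node 0 (S = 100): continuation = 1/1.05·[0.2727·0.0000 + 0.7273·25.0000] = 17.3160; exercise value = 15.0000 ≤ continuation, so V_0 = 17.3160

£17.32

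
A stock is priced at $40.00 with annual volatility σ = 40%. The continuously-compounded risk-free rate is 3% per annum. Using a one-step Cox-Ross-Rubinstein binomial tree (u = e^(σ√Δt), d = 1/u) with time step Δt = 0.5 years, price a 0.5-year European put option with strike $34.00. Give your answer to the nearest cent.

$2.07

CRR parameters: u = e^(σ√Δt) = e^(0.4·√0.5) = 1.3269, d = 1/u = 0.7536
Per-period rate: rΔt = 0.03·0.5 = 0.015, so R = e^0.015 = 1.0151
Risk-neutral probability p = (e^0.015 − 0.7536)/(1.3269 − 0.7536) = 0.2615/0.5733 = 0.4561
Terminal stock prices: S_u = 53.08, S_d = 30.15
Terminal payoffs (K − S): max(-19.08, 0) = 0, max(3.854, 0) = 3.854
Node 0 (S = 40): V_0 = e^(−0.015)·[0.4561·0.0000 + 0.5439·3.8545] = 2.0652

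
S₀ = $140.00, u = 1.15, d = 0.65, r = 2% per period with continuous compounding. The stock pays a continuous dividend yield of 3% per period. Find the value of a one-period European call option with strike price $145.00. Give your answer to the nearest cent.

$10.67

Per-period risk-free factor R = e^0.02 = 1.0202; dividend-adjusted growth = e^(0.02−0.03) = 0.9900.
Risk-neutral probability p = (0.9900 − 0.65)/(1.15 − 0.65) = 0.3400/0.5000 = 0.6801
Terminal stock prices: S_u = 161, S_d = 91
Terminal payoffs (S − K): max(16, 0) = 16, max(-54, 0) = 0
Node 0 (S = 140): V_0 = e^(−0.02)·[0.6801·16.0000 + 0.3199·0.0000] = 10.6661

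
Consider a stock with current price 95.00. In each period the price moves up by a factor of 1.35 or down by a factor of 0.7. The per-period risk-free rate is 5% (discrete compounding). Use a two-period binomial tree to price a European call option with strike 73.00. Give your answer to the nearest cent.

Risk-neutral probability p = (1 + 0.05 − 0.7)/(1.35 − 0.7) = 0.3500/0.6500 = 0.5385
Terminal stock prices: S_uu = 173.1, S_ud = 89.77, S_dd = 46.55
Terminal payoffs (S − K): max(100.1, 0) = 100.1, max(16.77, 0) = 16.77, max(-26.45, 0) = 0
Node u (S = 128.2): V_u = 1/1.05·[0.5385·100.1375 + 0.4615·16.7750] = 58.7262
Node d (S = 66.5): V_d = 1/1.05·[0.5385·16.7750 + 0.4615·0.0000] = 8.6026
Node 0 (S = 95): V_0 = 1/1.05·[0.5385·58.7262 + 0.4615·8.6026] = 33.8973

33.90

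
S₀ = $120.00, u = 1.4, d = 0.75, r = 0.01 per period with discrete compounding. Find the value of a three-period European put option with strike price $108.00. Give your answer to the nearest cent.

$17.69

Risk-neutral probability p = (1 + 0.01 − 0.75)/(1.4 − 0.75) = 0.2600/0.6500 = 0.4000
Terminal stock prices: S_uuu = 329.3, S_uud = 176.4, S_udd = 94.5, S_ddd = 50.62
Terminal payoffs (K − S): max(-221.3, 0) = 0, max(-68.4, 0) = 0, max(13.5, 0) = 13.5, max(57.38, 0) = 57.38
Node uu (S = 235.2): V_uu = 1/1.01·[0.4000·0.0000 + 0.6000·0.0000] = 0.0000
Node ud (S = 126): V_ud = 1/1.01·[0.4000·0.0000 + 0.6000·13.5000] = 8.0198
Node dd (S = 67.5): V_dd = 1/1.01·[0.4000·13.5000 + 0.6000·57.3750] = 39.4307
Node u (S = 168): V_u = 1/1.01·[0.4000·0.0000 + 0.6000·8.0198] = 4.7642
Node d (S = 90): V_d = 1/1.01·[0.4000·8.0198 + 0.6000·39.4307] = 26.6003
Node 0 (S = 120): V_0 = 1/1.01·[0.4000·4.7642 + 0.6000·26.6003] = 17.6890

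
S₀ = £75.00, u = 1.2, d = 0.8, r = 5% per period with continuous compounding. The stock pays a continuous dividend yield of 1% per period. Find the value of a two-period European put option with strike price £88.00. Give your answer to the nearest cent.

Per-period risk-free factor R = e^0.05 = 1.0513; dividend-adjusted growth = e^(0.05−0.01) = 1.0408.
Risk-neutral probability p = (1.0408 − 0.8)/(1.2 − 0.8) = 0.2408/0.4000 = 0.6020
Terminal stock prices: S_uu = 108, S_ud = 72, S_dd = 48
Terminal payoffs (K − S): max(-20, 0) = 0, max(16, 0) = 16, max(40, 0) = 40
Node u (S = 90): V_u = e^(−0.05)·[0.6020·0.0000 + 0.3980·16.0000] = 6.0570
Node d (S = 60): V_d = e^(−0.05)·[0.6020·16.0000 + 0.3980·40.0000] = 24.3052
Node 0 (S = 75): V_0 = e^(−0.05)·[0.6020·6.0570 + 0.3980·24.3052] = 12.6697

£12.67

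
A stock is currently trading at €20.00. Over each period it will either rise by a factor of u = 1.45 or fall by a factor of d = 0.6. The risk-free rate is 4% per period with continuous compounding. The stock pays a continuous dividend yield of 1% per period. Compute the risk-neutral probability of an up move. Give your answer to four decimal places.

Per-period risk-free factor R = e^0.04 = 1.0408; dividend-adjusted growth = e^(0.04−0.01) = 1.0305.
Risk-neutral probability p = (1.0305 − 0.6)/(1.45 − 0.6) = 0.4305/0.8500 = 0.5064

p = 0.5064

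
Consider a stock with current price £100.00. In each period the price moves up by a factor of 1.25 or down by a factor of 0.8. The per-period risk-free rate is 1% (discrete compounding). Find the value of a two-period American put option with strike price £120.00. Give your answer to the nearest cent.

£26.00

Risk-neutral probability p = (1 + 0.01 − 0.8)/(1.25 − 0.8) = 0.2100/0.4500 = 0.4667
Terminal stock prices: S_uu = 156.2, S_ud = 100, S_dd = 64
Terminal payoffs (K − S): max(-36.25, 0) = 0, max(20, 0) = 20, max(56, 0) = 56
Node u (S = 125): continuation = 1/1.01·[0.4667·0.0000 + 0.5333·20.0000] = 10.5611; exercise value = 0.0000 ≤ continuation, so V_u = 10.5611
Node d (S = 80): continuation = 1/1.01·[0.4667·20.0000 + 0.5333·56.0000] = 38.8119; exercise value = 40.0000 > continuation, so V_d = 40.0000 (exercise)
Node 0 (S = 100): continuation = 1/1.01·[0.4667·10.5611 + 0.5333·40.0000] = 26.0018; exercise value = 20.0000 ≤ continuation, so V_0 = 26.0018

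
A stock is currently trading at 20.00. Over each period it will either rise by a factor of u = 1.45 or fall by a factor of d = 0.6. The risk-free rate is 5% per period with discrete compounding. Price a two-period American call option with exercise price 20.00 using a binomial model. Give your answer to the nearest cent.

5.61

Risk-neutral probability p = (1 + 0.05 − 0.6)/(1.45 − 0.6) = 0.4500/0.8500 = 0.5294
Terminal stock prices: S_uu = 42.05, S_ud = 17.4, S_dd = 7.2
Terminal payoffs (S − K): max(22.05, 0) = 22.05, max(-2.6, 0) = 0, max(-12.8, 0) = 0
Node u (S = 29): continuation = 1/1.05·[0.5294·22.0500 + 0.4706·0.0000] = 11.1176; exercise value = 9.0000 ≤ continuation, so V_u = 11.1176
Node d (S = 12): continuation = 1/1.05·[0.5294·0.0000 + 0.4706·0.0000] = 0.0000; exercise value = 0.0000 ≤ continuation, so V_d = 0.0000
Node 0 (S = 20): continuation = 1/1.05·[0.5294·11.1176 + 0.4706·0.0000] = 5.6055; exercise value = 0.0000 ≤ continuation, so V_0 = 5.6055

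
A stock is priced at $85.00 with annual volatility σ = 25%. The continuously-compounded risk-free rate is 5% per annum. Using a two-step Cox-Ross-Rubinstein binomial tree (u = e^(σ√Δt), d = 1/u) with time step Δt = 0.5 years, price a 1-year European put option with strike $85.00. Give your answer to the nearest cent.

CRR parameters: u = e^(σ√Δt) = e^(0.25·√0.5) = 1.1934, d = 1/u = 0.8380
Per-period rate: rΔt = 0.05·0.5 = 0.025, so R = e^0.025 = 1.0253
Risk-neutral probability p = (e^0.025 − 0.8380)/(1.1934 − 0.8380) = 0.1873/0.3554 = 0.5272
Terminal stock prices: S_uu = 121.1, S_ud = 85, S_dd = 59.69
Terminal payoffs (K − S): max(-36.05, 0) = 0, max(0, 0) = 0, max(25.31, 0) = 25.31
Node u (S = 101.4): V_u = e^(−0.025)·[0.5272·0.0000 + 0.4728·0.0000] = 0.0000
Node d (S = 71.23): V_d = e^(−0.025)·[0.5272·0.0000 + 0.4728·25.3140] = 11.6742
Node 0 (S = 85): V_0 = e^(−0.025)·[0.5272·0.0000 + 0.4728·11.6742] = 5.3838

$5.38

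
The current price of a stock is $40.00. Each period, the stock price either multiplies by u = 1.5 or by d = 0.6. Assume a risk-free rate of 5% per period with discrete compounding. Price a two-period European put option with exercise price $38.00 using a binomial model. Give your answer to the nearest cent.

$6.26

Risk-neutral probability p = (1 + 0.05 − 0.6)/(1.5 − 0.6) = 0.4500/0.9000 = 0.5000
Terminal stock prices: S_uu = 90, S_ud = 36, S_dd = 14.4
Terminal payoffs (K − S): max(-52, 0) = 0, max(2, 0) = 2, max(23.6, 0) = 23.6
Node u (S = 60): V_u = 1/1.05·[0.5000·0.0000 + 0.5000·2.0000] = 0.9524
Node d (S = 24): V_d = 1/1.05·[0.5000·2.0000 + 0.5000·23.6000] = 12.1905
Node 0 (S = 40): V_0 = 1/1.05·[0.5000·0.9524 + 0.5000·12.1905] = 6.2585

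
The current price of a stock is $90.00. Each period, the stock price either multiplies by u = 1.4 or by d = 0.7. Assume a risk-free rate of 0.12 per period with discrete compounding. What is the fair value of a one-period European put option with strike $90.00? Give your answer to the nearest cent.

Risk-neutral probability p = (1 + 0.12 − 0.7)/(1.4 − 0.7) = 0.4200/0.7000 = 0.6000
Terminal stock prices: S_u = 126, S_d = 63
Terminal payoffs (K − S): max(-36, 0) = 0, max(27, 0) = 27
Node 0 (S = 90): V_0 = 1/1.12·[0.6000·0.0000 + 0.4000·27.0000] = 9.6429

$9.64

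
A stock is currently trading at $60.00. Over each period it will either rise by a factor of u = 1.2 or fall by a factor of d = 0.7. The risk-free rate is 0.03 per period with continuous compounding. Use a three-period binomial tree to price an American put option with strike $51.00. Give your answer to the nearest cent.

Risk-neutral probability p = (e^0.03 − 0.7)/(1.2 − 0.7) = 0.3305/0.5000 = 0.6609
Terminal stock prices: S_uuu = 103.7, S_uud = 60.48, S_udd = 35.28, S_ddd = 20.58
Terminal payoffs (K − S): max(-52.68, 0) = 0, max(-9.48, 0) = 0, max(15.72, 0) = 15.72, max(30.42, 0) = 30.42
Node uu (S = 86.4): continuation = e^(−0.03)·[0.6609·0.0000 + 0.3391·0.0000] = 0.0000; exercise value = 0.0000 ≤ continuation, so V_uu = 0.0000
Node ud (S = 50.4): continuation = e^(−0.03)·[0.6609·0.0000 + 0.3391·15.7200] = 5.1730; exercise value = 0.6000 ≤ continuation, so V_ud = 5.1730
Node dd (S = 29.4): continuation = e^(−0.03)·[0.6609·15.7200 + 0.3391·30.4200] = 20.0927; exercise value = 21.6000 > continuation, so V_dd = 21.6000 (exercise)
Node u (S = 72): continuation = e^(−0.03)·[0.6609·0.0000 + 0.3391·5.1730] = 1.7023; exercise value = 0.0000 ≤ continuation, so V_u = 1.7023
Node d (S = 42): continuation = e^(−0.03)·[0.6609·5.1730 + 0.3391·21.6000] = 10.4257; exercise value = 9.0000 ≤ continuation, so V_d = 10.4257
Node 0 (S = 60): continuation = e^(−0.03)·[0.6609·1.7023 + 0.3391·10.4257] = 4.5226; exercise value = 0.0000 ≤ continuation, so V_0 = 4.5226

$4.52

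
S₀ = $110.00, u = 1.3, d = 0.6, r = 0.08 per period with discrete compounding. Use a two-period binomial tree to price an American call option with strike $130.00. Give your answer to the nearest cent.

Risk-neutral probability p = (1 + 0.08 − 0.6)/(1.3 − 0.6) = 0.4800/0.7000 = 0.6857
Terminal stock prices: S_uu = 185.9, S_ud = 85.8, S_dd = 39.6
Terminal payoffs (S − K): max(55.9, 0) = 55.9, max(-44.2, 0) = 0, max(-90.4, 0) = 0
Node u (S = 143): continuation = 1/1.08·[0.6857·55.9000 + 0.3143·0.0000] = 35.4921; exercise value = 13.0000 ≤ continuation, so V_u = 35.4921
Node d (S = 66): continuation = 1/1.08·[0.6857·0.0000 + 0.3143·0.0000] = 0.0000; exercise value = 0.0000 ≤ continuation, so V_d = 0.0000
Node 0 (S = 110): continuation = 1/1.08·[0.6857·35.4921 + 0.3143·0.0000] = 22.5346; exercise value = 0.0000 ≤ continuation, so V_0 = 22.5346

$22.53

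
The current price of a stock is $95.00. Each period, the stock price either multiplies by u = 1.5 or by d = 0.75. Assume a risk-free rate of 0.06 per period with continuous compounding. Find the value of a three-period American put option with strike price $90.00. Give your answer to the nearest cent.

Risk-neutral probability p = (e^0.06 − 0.75)/(1.5 − 0.75) = 0.3118/0.7500 = 0.4158
Terminal stock prices: S_uuu = 320.6, S_uud = 160.3, S_udd = 80.16, S_ddd = 40.08
Terminal payoffs (K − S): max(-230.6, 0) = 0, max(-70.31, 0) = 0, max(9.844, 0) = 9.844, max(49.92, 0) = 49.92
Node uu (S = 213.8): continuation = e^(−0.06)·[0.4158·0.0000 + 0.5842·0.0000] = 0.0000; exercise value = 0.0000 ≤ continuation, so V_uu = 0.0000
Node ud (S = 106.9): continuation = e^(−0.06)·[0.4158·0.0000 + 0.5842·9.8438] = 5.4160; exercise value = 0.0000 ≤ continuation, so V_ud = 5.4160
Node dd (S = 53.44): continuation = e^(−0.06)·[0.4158·9.8438 + 0.5842·49.9219] = 31.3213; exercise value = 36.5625 > continuation, so V_dd = 36.5625 (exercise)
Node u (S = 142.5): continuation = e^(−0.06)·[0.4158·0.0000 + 0.5842·5.4160] = 2.9799; exercise value = 0.0000 ≤ continuation, so V_u = 2.9799
Node d (S = 71.25): continuation = e^(−0.06)·[0.4158·5.4160 + 0.5842·36.5625] = 22.2373; exercise value = 18.7500 ≤ continuation, so V_d = 22.2373
Node 0 (S = 95): continuation = e^(−0.06)·[0.4158·2.9799 + 0.5842·22.2373] = 13.4017; exercise value = 0.0000 ≤ continuation, so V_0 = 13.4017

$13.40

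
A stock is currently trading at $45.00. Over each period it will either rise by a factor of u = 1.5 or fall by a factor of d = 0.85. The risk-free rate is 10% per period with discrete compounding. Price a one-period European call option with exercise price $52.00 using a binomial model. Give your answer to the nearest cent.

Risk-neutral probability p = (1 + 0.1 − 0.85)/(1.5 − 0.85) = 0.2500/0.6500 = 0.3846
Terminal stock prices: S_u = 67.5, S_d = 38.25
Terminal payoffs (S − K): max(15.5, 0) = 15.5, max(-13.75, 0) = 0
Node 0 (S = 45): V_0 = 1/1.1·[0.3846·15.5000 + 0.6154·0.0000] = 5.4196

$5.42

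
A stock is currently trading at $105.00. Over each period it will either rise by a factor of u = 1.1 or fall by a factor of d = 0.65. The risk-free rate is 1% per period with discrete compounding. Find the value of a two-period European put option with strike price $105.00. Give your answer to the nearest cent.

Risk-neutral probability p = (1 + 0.01 − 0.65)/(1.1 − 0.65) = 0.3600/0.4500 = 0.8000
Terminal stock prices: S_uu = 127.1, S_ud = 75.08, S_dd = 44.36
Terminal payoffs (K − S): max(-22.05, 0) = 0, max(29.92, 0) = 29.92, max(60.64, 0) = 60.64
Node u (S = 115.5): V_u = 1/1.01·[0.8000·0.0000 + 0.2000·29.9250] = 5.9257
Node d (S = 68.25): V_d = 1/1.01·[0.8000·29.9250 + 0.2000·60.6375] = 35.7104
Node 0 (S = 105): V_0 = 1/1.01·[0.8000·5.9257 + 0.2000·35.7104] = 11.7650

$11.77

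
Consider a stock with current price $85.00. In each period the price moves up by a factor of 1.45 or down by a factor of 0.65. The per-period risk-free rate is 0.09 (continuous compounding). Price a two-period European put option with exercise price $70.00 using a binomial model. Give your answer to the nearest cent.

$5.63

Risk-neutral probability p = (e^0.09 − 0.65)/(1.45 − 0.65) = 0.4442/0.8000 = 0.5552
Terminal stock prices: S_uu = 178.7, S_ud = 80.11, S_dd = 35.91
Terminal payoffs (K − S): max(-108.7, 0) = 0, max(-10.11, 0) = 0, max(34.09, 0) = 34.09
Node u (S = 123.2): V_u = e^(−0.09)·[0.5552·0.0000 + 0.4448·0.0000] = 0.0000
Node d (S = 55.25): V_d = e^(−0.09)·[0.5552·0.0000 + 0.4448·34.0875] = 13.8566
Node 0 (S = 85): V_0 = e^(−0.09)·[0.5552·0.0000 + 0.4448·13.8566] = 5.6327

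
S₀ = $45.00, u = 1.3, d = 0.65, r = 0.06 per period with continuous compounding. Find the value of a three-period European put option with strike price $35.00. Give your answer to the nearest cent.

$3.12

Risk-neutral probability p = (e^0.06 − 0.65)/(1.3 − 0.65) = 0.4118/0.6500 = 0.6336
Terminal stock prices: S_uuu = 98.87, S_uud = 49.43, S_udd = 24.72, S_ddd = 12.36
Terminal payoffs (K − S): max(-63.87, 0) = 0, max(-14.43, 0) = 0, max(10.28, 0) = 10.28, max(22.64, 0) = 22.64
Node uu (S = 76.05): V_uu = e^(−0.06)·[0.6336·0.0000 + 0.3664·0.0000] = 0.0000
Node ud (S = 38.02): V_ud = e^(−0.06)·[0.6336·0.0000 + 0.3664·10.2837] = 3.5486
Node dd (S = 19.01): V_dd = e^(−0.06)·[0.6336·10.2837 + 0.3664·22.6419] = 13.9493
Node u (S = 58.5): V_u = e^(−0.06)·[0.6336·0.0000 + 0.3664·3.5486] = 1.2245
Node d (S = 29.25): V_d = e^(−0.06)·[0.6336·3.5486 + 0.3664·13.9493] = 6.9309
Node 0 (S = 45): V_0 = e^(−0.06)·[0.6336·1.2245 + 0.3664·6.9309] = 3.1223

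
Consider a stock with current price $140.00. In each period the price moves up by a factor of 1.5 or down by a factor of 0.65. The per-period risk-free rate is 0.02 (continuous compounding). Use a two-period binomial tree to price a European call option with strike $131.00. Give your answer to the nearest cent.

$36.13

Risk-neutral probability p = (e^0.02 − 0.65)/(1.5 − 0.65) = 0.3702/0.8500 = 0.4355
Terminal stock prices: S_uu = 315, S_ud = 136.5, S_dd = 59.15
Terminal payoffs (S − K): max(184, 0) = 184, max(5.5, 0) = 5.5, max(-71.85, 0) = 0
Node u (S = 210): V_u = e^(−0.02)·[0.4355·184.0000 + 0.5645·5.5000] = 81.5940
Node d (S = 91): V_d = e^(−0.02)·[0.4355·5.5000 + 0.5645·0.0000] = 2.3480
Node 0 (S = 140): V_0 = e^(−0.02)·[0.4355·81.5940 + 0.5645·2.3480] = 36.1322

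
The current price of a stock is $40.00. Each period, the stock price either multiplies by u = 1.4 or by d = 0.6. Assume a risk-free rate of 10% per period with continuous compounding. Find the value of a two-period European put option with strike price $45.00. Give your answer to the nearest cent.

Risk-neutral probability p = (e^0.1 − 0.6)/(1.4 − 0.6) = 0.5052/0.8000 = 0.6315
Terminal stock prices: S_uu = 78.4, S_ud = 33.6, S_dd = 14.4
Terminal payoffs (K − S): max(-33.4, 0) = 0, max(11.4, 0) = 11.4, max(30.6, 0) = 30.6
Node u (S = 56): V_u = e^(−0.1)·[0.6315·0.0000 + 0.3685·11.4000] = 3.8015
Node d (S = 24): V_d = e^(−0.1)·[0.6315·11.4000 + 0.3685·30.6000] = 16.7177
Node 0 (S = 40): V_0 = e^(−0.1)·[0.6315·3.8015 + 0.3685·16.7177] = 7.7468

$7.75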